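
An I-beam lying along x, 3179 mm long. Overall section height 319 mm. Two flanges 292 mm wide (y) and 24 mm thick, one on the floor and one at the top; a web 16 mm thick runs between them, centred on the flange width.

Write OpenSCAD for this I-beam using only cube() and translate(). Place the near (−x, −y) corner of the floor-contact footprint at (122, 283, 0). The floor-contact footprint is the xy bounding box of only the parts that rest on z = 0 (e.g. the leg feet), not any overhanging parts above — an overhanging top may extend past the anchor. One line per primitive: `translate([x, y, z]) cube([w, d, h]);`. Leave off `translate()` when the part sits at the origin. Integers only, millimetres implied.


translate([122, 283, 0]) cube([3179, 292, 24]);
translate([122, 421, 24]) cube([3179, 16, 271]);
translate([122, 283, 295]) cube([3179, 292, 24]);


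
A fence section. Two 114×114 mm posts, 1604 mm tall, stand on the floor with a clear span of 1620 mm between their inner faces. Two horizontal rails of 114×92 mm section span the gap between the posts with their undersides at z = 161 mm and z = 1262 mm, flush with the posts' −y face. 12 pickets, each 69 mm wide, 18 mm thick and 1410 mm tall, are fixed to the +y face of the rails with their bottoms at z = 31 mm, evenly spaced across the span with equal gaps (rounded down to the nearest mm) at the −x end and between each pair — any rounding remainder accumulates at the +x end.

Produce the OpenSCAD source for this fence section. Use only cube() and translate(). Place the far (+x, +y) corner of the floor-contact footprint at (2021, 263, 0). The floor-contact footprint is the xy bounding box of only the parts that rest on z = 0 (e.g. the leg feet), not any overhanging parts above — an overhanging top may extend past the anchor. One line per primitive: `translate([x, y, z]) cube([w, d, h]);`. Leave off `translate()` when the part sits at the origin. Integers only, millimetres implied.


translate([173, 149, 0]) cube([114, 114, 1604]);
translate([1907, 149, 0]) cube([114, 114, 1604]);
translate([287, 149, 161]) cube([1620, 114, 92]);
translate([287, 149, 1262]) cube([1620, 114, 92]);
translate([347, 263, 31]) cube([69, 18, 1410]);
translate([476, 263, 31]) cube([69, 18, 1410]);
translate([605, 263, 31]) cube([69, 18, 1410]);
translate([734, 263, 31]) cube([69, 18, 1410]);
translate([863, 263, 31]) cube([69, 18, 1410]);
translate([992, 263, 31]) cube([69, 18, 1410]);
translate([1121, 263, 31]) cube([69, 18, 1410]);
translate([1250, 263, 31]) cube([69, 18, 1410]);
translate([1379, 263, 31]) cube([69, 18, 1410]);
translate([1508, 263, 31]) cube([69, 18, 1410]);
translate([1637, 263, 31]) cube([69, 18, 1410]);
translate([1766, 263, 31]) cube([69, 18, 1410]);


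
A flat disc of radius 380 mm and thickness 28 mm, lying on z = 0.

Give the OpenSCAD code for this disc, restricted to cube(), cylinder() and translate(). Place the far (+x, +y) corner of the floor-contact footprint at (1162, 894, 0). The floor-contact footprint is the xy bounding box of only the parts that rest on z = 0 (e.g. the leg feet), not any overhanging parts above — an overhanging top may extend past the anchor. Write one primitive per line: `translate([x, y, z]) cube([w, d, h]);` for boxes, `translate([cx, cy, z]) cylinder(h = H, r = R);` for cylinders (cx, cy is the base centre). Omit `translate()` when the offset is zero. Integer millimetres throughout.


translate([782, 514, 0]) cylinder(h = 28, r = 380);


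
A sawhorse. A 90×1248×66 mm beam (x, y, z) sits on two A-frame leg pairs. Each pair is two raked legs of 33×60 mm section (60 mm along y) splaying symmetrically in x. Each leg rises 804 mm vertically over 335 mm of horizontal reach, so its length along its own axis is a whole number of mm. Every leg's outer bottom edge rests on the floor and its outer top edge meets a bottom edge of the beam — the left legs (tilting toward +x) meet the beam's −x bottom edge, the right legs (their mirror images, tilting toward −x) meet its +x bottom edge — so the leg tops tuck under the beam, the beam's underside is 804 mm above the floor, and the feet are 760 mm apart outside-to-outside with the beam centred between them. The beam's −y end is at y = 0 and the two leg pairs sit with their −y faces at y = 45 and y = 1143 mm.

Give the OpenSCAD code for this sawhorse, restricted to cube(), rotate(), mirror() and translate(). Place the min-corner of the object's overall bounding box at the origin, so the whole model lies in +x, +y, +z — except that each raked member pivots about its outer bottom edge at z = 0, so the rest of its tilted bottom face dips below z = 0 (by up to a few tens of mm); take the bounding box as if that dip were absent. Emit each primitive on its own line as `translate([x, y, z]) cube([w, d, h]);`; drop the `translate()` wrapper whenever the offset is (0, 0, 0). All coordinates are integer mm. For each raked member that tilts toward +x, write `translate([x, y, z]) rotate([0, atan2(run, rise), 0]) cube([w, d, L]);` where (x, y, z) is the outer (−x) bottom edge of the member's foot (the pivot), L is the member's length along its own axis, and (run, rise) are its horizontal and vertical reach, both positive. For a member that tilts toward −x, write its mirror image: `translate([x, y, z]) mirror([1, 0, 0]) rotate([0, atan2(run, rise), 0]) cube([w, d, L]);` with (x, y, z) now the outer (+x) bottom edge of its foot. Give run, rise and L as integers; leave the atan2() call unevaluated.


// leg length = √(335² + 804²) = 871
// right-leg outer foot x = 2·335 + 90 = 760
// beam min-corner = (335, 0, 804)
translate([335, 0, 804]) cube([90, 1248, 66]);
translate([0, 45, 0]) rotate([0, atan2(335, 804), 0]) cube([33, 60, 871]);
translate([760, 45, 0]) mirror([1, 0, 0]) rotate([0, atan2(335, 804), 0]) cube([33, 60, 871]);
translate([0, 1143, 0]) rotate([0, atan2(335, 804), 0]) cube([33, 60, 871]);
translate([760, 1143, 0]) mirror([1, 0, 0]) rotate([0, atan2(335, 804), 0]) cube([33, 60, 871]);


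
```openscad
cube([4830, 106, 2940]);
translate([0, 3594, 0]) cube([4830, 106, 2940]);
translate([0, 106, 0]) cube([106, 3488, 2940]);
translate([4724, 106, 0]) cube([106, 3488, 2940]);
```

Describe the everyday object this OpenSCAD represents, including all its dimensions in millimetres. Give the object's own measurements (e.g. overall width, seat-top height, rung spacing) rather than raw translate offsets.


The wall frame of a small rectangular building: four walls, each 2940 mm tall and 106 mm thick, enclosing a footprint 4830 mm (x) by 3700 mm (y) outside-to-outside, with no floor or roof. The front and back walls (the −y and +y sides) span the full width; the two side walls fit between them.


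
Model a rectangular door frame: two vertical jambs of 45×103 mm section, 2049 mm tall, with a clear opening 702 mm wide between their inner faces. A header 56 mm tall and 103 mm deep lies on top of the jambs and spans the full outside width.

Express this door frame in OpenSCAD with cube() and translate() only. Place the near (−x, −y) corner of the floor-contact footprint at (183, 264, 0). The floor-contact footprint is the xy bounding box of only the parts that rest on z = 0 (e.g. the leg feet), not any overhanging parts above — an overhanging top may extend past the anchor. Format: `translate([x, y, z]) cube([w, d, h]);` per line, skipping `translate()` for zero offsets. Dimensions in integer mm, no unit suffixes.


translate([183, 264, 0]) cube([45, 103, 2049]);
translate([930, 264, 0]) cube([45, 103, 2049]);
translate([183, 264, 2049]) cube([792, 103, 56]);


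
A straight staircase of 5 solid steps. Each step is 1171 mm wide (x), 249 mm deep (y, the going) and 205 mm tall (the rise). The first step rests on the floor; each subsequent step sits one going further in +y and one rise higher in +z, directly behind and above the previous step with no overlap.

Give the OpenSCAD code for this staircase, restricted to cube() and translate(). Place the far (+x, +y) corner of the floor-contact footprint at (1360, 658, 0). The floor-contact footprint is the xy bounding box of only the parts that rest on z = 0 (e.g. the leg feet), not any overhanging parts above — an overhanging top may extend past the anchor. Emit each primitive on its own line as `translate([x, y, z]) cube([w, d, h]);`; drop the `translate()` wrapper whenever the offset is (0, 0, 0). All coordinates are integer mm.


translate([189, 409, 0]) cube([1171, 249, 205]);
translate([189, 658, 205]) cube([1171, 249, 205]);
translate([189, 907, 410]) cube([1171, 249, 205]);
translate([189, 1156, 615]) cube([1171, 249, 205]);
translate([189, 1405, 820]) cube([1171, 249, 205]);


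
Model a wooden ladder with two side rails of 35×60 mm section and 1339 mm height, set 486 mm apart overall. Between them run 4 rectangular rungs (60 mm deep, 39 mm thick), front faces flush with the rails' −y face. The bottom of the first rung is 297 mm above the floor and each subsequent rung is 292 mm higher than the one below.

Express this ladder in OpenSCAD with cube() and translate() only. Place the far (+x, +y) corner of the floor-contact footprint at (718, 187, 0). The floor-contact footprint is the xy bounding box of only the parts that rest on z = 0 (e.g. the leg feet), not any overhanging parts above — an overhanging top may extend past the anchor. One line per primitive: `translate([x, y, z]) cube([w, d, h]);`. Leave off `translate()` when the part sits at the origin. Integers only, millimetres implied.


translate([232, 127, 0]) cube([35, 60, 1339]);
translate([683, 127, 0]) cube([35, 60, 1339]);
translate([267, 127, 297]) cube([416, 60, 39]);
translate([267, 127, 589]) cube([416, 60, 39]);
translate([267, 127, 881]) cube([416, 60, 39]);
translate([267, 127, 1173]) cube([416, 60, 39]);


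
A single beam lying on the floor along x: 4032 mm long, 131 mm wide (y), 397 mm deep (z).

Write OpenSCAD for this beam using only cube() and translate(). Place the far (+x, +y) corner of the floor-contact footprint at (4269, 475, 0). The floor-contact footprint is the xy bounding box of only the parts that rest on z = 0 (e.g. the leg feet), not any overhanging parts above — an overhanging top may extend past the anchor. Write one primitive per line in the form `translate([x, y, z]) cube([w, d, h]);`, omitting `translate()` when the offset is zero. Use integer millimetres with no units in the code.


translate([237, 344, 0]) cube([4032, 131, 397]);


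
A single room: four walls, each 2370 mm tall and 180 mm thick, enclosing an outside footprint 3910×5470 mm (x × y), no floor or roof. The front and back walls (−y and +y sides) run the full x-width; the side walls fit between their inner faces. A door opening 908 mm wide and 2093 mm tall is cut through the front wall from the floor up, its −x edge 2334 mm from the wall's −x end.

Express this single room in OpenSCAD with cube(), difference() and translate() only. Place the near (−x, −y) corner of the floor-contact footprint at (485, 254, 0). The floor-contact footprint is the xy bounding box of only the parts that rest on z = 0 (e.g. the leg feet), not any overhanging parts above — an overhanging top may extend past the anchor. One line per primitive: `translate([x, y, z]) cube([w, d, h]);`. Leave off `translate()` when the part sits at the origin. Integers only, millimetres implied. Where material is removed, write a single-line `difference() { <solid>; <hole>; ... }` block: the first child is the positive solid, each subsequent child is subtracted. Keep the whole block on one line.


difference() { translate([485, 254, 0]) cube([3910, 180, 2370]); translate([2819, 254, 0]) cube([908, 180, 2093]); }
translate([485, 5544, 0]) cube([3910, 180, 2370]);
translate([485, 434, 0]) cube([180, 5110, 2370]);
translate([4215, 434, 0]) cube([180, 5110, 2370]);


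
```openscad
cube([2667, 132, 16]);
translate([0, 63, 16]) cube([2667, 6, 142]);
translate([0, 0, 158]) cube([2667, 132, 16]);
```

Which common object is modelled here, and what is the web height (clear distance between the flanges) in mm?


An I-beam. The web height is 142 mm.

Two wide flanges with a thin centred web — an I-beam. Overall 174 mm minus two 16 mm flanges gives a web of 174 − 2·16 = 142 mm.


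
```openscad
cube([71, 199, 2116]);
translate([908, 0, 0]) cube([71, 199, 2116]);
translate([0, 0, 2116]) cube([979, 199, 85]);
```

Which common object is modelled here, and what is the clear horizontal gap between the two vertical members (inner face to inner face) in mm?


A door frame. The clear opening width is 837 mm.

Two 2116 mm tall posts with a header on top — a door frame. The left jamb is 71 mm wide at x = 0; the right jamb starts at x = 908. The clear opening is 908 − 71 = 837 mm.


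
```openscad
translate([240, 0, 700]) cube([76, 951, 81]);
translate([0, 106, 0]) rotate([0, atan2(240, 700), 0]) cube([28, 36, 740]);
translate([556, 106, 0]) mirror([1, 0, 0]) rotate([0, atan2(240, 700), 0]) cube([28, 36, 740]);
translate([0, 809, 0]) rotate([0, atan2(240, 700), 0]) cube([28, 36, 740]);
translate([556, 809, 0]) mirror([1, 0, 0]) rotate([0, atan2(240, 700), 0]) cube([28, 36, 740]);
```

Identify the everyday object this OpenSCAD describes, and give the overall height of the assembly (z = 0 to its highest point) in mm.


A sawhorse. The overall height is 781 mm.

A beam across two mirrored pairs of raked legs — a sawhorse. The beam's underside is at z = 700 (matching the legs' vertical rise in atan2(240, 700)) and the beam is 81 mm tall, so its top is at 700 + 81 = 781 mm. The raked legs top out at the beam's underside, so that is the highest point.


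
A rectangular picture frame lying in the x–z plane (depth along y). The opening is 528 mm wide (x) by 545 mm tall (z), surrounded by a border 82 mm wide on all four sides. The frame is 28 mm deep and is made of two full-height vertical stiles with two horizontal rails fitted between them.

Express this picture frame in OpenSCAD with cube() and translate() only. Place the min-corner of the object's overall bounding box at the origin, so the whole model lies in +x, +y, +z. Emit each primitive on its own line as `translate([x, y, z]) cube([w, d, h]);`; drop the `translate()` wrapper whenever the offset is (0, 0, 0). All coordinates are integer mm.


cube([82, 28, 709]);
translate([610, 0, 0]) cube([82, 28, 709]);
translate([82, 0, 0]) cube([528, 28, 82]);
translate([82, 0, 627]) cube([528, 28, 82]);


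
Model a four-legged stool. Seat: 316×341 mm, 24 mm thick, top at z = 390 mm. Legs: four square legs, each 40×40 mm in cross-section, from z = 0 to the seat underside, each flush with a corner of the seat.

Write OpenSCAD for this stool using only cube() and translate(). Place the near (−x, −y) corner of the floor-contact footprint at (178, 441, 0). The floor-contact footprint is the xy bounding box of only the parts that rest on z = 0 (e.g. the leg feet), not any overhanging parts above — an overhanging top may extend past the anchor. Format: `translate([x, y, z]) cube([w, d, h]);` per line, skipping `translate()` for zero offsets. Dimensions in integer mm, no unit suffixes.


translate([178, 441, 366]) cube([316, 341, 24]);
translate([178, 441, 0]) cube([40, 40, 366]);
translate([454, 441, 0]) cube([40, 40, 366]);
translate([178, 742, 0]) cube([40, 40, 366]);
translate([454, 742, 0]) cube([40, 40, 366]);


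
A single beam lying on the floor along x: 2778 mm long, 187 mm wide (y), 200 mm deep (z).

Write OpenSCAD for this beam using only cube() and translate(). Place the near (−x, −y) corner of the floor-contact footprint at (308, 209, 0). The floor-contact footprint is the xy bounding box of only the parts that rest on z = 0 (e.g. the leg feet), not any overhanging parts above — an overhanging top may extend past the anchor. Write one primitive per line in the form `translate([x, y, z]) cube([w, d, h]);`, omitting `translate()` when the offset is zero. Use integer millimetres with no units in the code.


translate([308, 209, 0]) cube([2778, 187, 200]);


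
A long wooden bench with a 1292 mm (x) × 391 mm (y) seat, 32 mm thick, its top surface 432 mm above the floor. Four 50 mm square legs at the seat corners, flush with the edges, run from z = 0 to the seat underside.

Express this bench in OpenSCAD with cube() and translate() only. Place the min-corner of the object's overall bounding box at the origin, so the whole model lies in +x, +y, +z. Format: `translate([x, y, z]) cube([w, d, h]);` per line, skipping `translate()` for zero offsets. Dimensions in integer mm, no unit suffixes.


translate([0, 0, 400]) cube([1292, 391, 32]);
cube([50, 50, 400]);
translate([0, 341, 0]) cube([50, 50, 400]);
translate([1242, 0, 0]) cube([50, 50, 400]);
translate([1242, 341, 0]) cube([50, 50, 400]);


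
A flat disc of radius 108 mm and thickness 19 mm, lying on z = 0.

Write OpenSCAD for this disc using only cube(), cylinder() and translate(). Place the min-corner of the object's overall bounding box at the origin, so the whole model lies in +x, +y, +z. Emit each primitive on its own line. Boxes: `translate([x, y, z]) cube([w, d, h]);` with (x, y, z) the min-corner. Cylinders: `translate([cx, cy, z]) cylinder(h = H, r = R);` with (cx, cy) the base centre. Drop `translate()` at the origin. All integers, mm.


translate([108, 108, 0]) cylinder(h = 19, r = 108);


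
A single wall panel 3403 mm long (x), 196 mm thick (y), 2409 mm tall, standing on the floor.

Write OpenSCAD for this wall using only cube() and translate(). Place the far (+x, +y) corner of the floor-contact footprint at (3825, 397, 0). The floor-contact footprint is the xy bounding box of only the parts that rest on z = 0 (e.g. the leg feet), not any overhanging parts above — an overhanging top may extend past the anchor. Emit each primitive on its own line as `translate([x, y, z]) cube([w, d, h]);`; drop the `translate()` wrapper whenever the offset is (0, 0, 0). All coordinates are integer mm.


translate([422, 201, 0]) cube([3403, 196, 2409]);


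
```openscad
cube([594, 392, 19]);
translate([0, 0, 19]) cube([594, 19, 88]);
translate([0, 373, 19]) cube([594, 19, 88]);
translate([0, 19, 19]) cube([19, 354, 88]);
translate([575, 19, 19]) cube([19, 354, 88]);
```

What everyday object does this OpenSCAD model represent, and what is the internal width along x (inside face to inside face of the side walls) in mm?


An open box. The internal width is 556 mm.

A 594×392 base slab with four walls standing on it — an open box. The base is 594 mm wide and the walls are 19 mm thick, so the internal width is 594 − 2 × 19 = 556 mm.


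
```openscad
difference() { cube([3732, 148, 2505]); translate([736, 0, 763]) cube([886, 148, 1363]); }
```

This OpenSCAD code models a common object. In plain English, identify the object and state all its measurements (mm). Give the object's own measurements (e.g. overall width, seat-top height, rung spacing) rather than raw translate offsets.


A wall 3732 mm long (x), 148 mm thick (y), 2505 mm tall, with a rectangular window opening cut through it. The opening is 886 mm wide and 1363 mm tall; its sill is at z = 763 mm and its near (−x) edge is 736 mm from the wall's −x end. The opening passes through the full wall thickness.


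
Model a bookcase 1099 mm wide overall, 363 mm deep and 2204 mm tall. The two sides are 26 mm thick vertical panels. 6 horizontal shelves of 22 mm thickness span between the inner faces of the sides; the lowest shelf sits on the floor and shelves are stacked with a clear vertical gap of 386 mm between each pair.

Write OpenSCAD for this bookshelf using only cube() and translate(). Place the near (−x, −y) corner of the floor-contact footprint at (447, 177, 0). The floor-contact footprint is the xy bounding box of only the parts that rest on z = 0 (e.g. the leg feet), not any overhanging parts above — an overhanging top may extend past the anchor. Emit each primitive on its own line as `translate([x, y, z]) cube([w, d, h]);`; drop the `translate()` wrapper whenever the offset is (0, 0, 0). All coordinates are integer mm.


translate([447, 177, 0]) cube([26, 363, 2204]);
translate([1520, 177, 0]) cube([26, 363, 2204]);
translate([473, 177, 0]) cube([1047, 363, 22]);
translate([473, 177, 408]) cube([1047, 363, 22]);
translate([473, 177, 816]) cube([1047, 363, 22]);
translate([473, 177, 1224]) cube([1047, 363, 22]);
translate([473, 177, 1632]) cube([1047, 363, 22]);
translate([473, 177, 2040]) cube([1047, 363, 22]);


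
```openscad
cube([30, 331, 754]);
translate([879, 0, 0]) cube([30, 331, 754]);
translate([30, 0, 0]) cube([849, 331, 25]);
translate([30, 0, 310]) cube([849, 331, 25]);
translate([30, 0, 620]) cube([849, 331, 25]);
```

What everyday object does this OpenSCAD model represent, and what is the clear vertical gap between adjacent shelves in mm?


A bookshelf. The clear shelf gap is 285 mm.

Two tall side panels with 3 horizontal boards between them — a bookshelf. The first two shelf undersides are at z = 0 and z = 310; with shelf thickness 25, the clear gap is 310 − 0 − 25 = 285 mm.


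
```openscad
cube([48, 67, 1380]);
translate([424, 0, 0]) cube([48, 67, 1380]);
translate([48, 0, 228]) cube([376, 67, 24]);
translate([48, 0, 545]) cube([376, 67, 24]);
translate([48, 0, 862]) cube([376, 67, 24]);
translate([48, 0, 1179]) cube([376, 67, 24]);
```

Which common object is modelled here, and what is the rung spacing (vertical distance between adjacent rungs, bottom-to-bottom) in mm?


A ladder. The rung spacing is 317 mm.

Two tall 48×67 posts with 4 short bars between them — a ladder. Adjacent rungs sit at z = 228 and z = 545, so the spacing is 545 − 228 = 317 mm.


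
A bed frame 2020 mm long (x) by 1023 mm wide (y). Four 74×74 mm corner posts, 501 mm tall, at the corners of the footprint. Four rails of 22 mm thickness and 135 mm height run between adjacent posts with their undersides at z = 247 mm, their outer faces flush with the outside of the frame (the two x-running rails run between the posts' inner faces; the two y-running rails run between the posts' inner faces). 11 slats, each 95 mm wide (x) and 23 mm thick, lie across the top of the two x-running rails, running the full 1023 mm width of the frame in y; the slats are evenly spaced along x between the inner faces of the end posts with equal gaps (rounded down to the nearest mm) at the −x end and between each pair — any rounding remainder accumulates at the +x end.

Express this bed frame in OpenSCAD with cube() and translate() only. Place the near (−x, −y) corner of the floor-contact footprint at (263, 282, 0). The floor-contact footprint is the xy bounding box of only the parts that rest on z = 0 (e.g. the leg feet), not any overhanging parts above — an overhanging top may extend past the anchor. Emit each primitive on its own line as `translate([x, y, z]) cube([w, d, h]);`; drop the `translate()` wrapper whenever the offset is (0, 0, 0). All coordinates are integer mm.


translate([263, 282, 0]) cube([74, 74, 501]);
translate([263, 1231, 0]) cube([74, 74, 501]);
translate([2209, 282, 0]) cube([74, 74, 501]);
translate([2209, 1231, 0]) cube([74, 74, 501]);
translate([337, 282, 247]) cube([1872, 22, 135]);
translate([337, 1283, 247]) cube([1872, 22, 135]);
translate([263, 356, 247]) cube([22, 875, 135]);
translate([2261, 356, 247]) cube([22, 875, 135]);
translate([405, 282, 382]) cube([95, 1023, 23]);
translate([568, 282, 382]) cube([95, 1023, 23]);
translate([731, 282, 382]) cube([95, 1023, 23]);
translate([894, 282, 382]) cube([95, 1023, 23]);
translate([1057, 282, 382]) cube([95, 1023, 23]);
translate([1220, 282, 382]) cube([95, 1023, 23]);
translate([1383, 282, 382]) cube([95, 1023, 23]);
translate([1546, 282, 382]) cube([95, 1023, 23]);
translate([1709, 282, 382]) cube([95, 1023, 23]);
translate([1872, 282, 382]) cube([95, 1023, 23]);
translate([2035, 282, 382]) cube([95, 1023, 23]);


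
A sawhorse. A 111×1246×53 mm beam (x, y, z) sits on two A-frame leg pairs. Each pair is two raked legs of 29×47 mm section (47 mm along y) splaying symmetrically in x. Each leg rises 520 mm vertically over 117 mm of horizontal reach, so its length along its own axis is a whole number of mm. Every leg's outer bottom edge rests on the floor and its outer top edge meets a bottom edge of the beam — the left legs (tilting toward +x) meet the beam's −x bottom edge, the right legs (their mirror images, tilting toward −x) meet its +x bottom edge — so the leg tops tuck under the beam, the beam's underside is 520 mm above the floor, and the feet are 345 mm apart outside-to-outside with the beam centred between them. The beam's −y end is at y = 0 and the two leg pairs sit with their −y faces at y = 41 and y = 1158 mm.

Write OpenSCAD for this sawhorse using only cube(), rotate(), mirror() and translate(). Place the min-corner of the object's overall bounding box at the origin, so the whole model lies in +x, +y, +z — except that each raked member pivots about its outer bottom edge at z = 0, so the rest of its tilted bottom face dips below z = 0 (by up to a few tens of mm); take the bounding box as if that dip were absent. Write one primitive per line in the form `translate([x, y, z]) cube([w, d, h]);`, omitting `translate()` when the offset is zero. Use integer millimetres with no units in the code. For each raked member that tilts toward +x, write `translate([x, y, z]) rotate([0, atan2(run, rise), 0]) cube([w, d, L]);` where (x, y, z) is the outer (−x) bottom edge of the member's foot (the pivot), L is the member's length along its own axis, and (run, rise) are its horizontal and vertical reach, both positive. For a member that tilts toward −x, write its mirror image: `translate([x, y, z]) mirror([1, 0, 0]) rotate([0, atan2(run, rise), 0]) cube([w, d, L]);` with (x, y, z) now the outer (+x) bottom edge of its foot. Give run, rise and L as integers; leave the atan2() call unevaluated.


translate([117, 0, 520]) cube([111, 1246, 53]);
translate([0, 41, 0]) rotate([0, atan2(117, 520), 0]) cube([29, 47, 533]);
translate([345, 41, 0]) mirror([1, 0, 0]) rotate([0, atan2(117, 520), 0]) cube([29, 47, 533]);
translate([0, 1158, 0]) rotate([0, atan2(117, 520), 0]) cube([29, 47, 533]);
translate([345, 1158, 0]) mirror([1, 0, 0]) rotate([0, atan2(117, 520), 0]) cube([29, 47, 533]);


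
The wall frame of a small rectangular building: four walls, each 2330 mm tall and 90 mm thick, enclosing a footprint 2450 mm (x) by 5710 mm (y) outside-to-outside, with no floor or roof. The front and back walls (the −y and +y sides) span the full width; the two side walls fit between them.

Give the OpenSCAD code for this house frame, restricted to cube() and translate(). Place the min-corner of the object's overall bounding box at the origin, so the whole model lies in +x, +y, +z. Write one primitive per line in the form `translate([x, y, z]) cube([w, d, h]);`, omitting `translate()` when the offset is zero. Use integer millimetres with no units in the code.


cube([2450, 90, 2330]);
translate([0, 5620, 0]) cube([2450, 90, 2330]);
translate([0, 90, 0]) cube([90, 5530, 2330]);
translate([2360, 90, 0]) cube([90, 5530, 2330]);


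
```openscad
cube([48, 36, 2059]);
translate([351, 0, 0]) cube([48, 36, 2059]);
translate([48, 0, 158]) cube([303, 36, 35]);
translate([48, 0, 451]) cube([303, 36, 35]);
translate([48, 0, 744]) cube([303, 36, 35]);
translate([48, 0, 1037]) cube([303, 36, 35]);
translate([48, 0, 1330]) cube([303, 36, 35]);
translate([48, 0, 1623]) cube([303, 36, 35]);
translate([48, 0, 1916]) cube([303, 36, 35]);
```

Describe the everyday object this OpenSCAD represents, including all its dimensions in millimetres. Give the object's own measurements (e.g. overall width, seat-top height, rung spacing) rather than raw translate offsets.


A straight ladder. Two 48×36 mm vertical rails, 2059 mm tall, stand 399 mm apart (outside-to-outside) with their front faces coplanar on the −y side. 7 rungs, each 36 mm deep and 35 mm tall, span between the inner faces of the rails, front faces flush with the rails. The lowest rung's underside is at z = 158 mm and rungs are spaced 293 mm apart (underside to underside).


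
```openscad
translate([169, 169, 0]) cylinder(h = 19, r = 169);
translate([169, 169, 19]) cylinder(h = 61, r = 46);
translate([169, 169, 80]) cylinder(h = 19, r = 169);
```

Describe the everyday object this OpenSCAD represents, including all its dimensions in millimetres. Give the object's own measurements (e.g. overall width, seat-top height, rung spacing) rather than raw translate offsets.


A spool: two coaxial disc flanges of radius 169 mm and thickness 19 mm, joined by a core cylinder of radius 46 mm and height 61 mm. The lower flange rests on z = 0 and the three cylinders share a vertical axis.


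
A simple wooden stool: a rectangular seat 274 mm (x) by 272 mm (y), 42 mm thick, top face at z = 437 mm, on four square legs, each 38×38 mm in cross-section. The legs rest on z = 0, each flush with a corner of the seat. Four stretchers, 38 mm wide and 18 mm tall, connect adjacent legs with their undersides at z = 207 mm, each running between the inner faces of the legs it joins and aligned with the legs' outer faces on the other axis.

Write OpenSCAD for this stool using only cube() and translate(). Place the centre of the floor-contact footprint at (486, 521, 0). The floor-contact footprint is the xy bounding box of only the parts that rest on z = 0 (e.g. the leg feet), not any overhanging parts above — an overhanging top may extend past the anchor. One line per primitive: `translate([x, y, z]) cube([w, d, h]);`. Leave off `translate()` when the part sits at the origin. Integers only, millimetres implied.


translate([349, 385, 395]) cube([274, 272, 42]);
translate([349, 385, 0]) cube([38, 38, 395]);
translate([585, 385, 0]) cube([38, 38, 395]);
translate([349, 619, 0]) cube([38, 38, 395]);
translate([585, 619, 0]) cube([38, 38, 395]);
translate([387, 385, 207]) cube([198, 38, 18]);
translate([387, 619, 207]) cube([198, 38, 18]);
translate([349, 423, 207]) cube([38, 196, 18]);
translate([585, 423, 207]) cube([38, 196, 18]);


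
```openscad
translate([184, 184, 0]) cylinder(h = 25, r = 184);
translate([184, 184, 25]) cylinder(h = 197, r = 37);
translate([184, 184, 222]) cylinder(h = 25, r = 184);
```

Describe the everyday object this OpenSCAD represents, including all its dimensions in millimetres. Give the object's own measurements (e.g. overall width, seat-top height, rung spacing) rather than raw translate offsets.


A spool: two coaxial disc flanges of radius 184 mm and thickness 25 mm, joined by a core cylinder of radius 37 mm and height 197 mm. The lower flange rests on z = 0 and the three cylinders share a vertical axis.


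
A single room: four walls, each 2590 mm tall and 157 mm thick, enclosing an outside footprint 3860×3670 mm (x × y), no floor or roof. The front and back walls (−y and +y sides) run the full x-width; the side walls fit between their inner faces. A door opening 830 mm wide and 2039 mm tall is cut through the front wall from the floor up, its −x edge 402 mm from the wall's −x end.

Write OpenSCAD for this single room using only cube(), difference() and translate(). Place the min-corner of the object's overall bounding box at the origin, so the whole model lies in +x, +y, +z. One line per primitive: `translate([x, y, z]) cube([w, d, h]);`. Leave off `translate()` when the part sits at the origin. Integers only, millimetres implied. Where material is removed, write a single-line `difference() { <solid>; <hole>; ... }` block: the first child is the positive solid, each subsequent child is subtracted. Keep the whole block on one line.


difference() { cube([3860, 157, 2590]); translate([402, 0, 0]) cube([830, 157, 2039]); }
translate([0, 3513, 0]) cube([3860, 157, 2590]);
translate([0, 157, 0]) cube([157, 3356, 2590]);
translate([3703, 157, 0]) cube([157, 3356, 2590]);


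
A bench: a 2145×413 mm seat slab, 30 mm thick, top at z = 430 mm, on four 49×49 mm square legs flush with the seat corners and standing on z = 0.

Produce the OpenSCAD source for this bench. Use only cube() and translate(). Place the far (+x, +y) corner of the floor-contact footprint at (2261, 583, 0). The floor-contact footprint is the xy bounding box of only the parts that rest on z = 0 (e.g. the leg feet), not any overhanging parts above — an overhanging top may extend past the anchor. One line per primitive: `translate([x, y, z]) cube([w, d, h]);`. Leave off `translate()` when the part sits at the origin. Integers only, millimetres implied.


// leg_h = 430 − 30 = 400
translate([116, 170, 400]) cube([2145, 413, 30]);
translate([116, 170, 0]) cube([49, 49, 400]);
translate([116, 534, 0]) cube([49, 49, 400]);
translate([2212, 170, 0]) cube([49, 49, 400]);
translate([2212, 534, 0]) cube([49, 49, 400]);


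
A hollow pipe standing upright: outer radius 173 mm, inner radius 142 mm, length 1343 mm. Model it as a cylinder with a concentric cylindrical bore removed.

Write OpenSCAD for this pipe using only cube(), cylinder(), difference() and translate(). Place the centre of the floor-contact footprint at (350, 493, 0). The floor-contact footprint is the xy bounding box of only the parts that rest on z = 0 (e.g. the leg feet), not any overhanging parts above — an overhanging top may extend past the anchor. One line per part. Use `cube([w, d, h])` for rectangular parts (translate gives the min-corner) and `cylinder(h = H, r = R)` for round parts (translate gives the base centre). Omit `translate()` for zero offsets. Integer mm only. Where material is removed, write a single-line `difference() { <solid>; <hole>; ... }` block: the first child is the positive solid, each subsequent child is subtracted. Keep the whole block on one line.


difference() { translate([350, 493, 0]) cylinder(h = 1343, r = 173); translate([350, 493, 0]) cylinder(h = 1343, r = 142); }


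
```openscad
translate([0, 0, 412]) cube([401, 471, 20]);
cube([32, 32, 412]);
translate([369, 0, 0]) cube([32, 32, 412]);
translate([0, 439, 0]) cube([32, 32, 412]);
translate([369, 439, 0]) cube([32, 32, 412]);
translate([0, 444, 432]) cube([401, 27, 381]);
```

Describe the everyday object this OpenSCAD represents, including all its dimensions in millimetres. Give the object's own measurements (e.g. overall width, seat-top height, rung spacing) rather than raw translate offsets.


A chair. The seat is a 401×471×20 mm slab with its top at z = 432 mm, on four 32×32 mm corner legs (flush with the seat edges, standing on z = 0). A flat backrest 27 mm thick, 381 mm tall, spans the full seat width and rises from the seat top along its +y edge, rear face flush with the rear of the seat.


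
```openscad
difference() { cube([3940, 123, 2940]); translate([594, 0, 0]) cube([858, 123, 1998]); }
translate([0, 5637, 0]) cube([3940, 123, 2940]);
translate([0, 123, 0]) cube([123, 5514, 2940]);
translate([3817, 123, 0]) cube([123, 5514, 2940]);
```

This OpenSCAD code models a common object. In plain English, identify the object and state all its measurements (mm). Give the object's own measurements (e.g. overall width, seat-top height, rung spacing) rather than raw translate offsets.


A single room: four walls, each 2940 mm tall and 123 mm thick, enclosing an outside footprint 3940×5760 mm (x × y), no floor or roof. The front and back walls (−y and +y sides) run the full x-width; the side walls fit between their inner faces. A door opening 858 mm wide and 1998 mm tall is cut through the front wall from the floor up, its −x edge 594 mm from the wall's −x end.


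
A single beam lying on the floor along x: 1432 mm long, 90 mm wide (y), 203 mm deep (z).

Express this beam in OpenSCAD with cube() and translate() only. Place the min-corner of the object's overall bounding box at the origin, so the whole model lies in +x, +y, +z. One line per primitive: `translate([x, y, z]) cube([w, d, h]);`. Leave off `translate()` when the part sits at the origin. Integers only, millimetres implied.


cube([1432, 90, 203]);


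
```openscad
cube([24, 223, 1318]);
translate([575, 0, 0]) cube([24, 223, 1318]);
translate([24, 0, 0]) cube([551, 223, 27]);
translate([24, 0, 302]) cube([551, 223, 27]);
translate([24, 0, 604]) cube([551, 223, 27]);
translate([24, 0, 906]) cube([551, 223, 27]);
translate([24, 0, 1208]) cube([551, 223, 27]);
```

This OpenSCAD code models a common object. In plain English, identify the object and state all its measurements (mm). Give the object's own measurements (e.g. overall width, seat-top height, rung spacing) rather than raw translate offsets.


An open bookshelf. Two side panels, each 24 mm thick, 223 mm deep and 1318 mm tall, stand 599 mm apart (outside-to-outside). Between them sit 5 shelves, each 27 mm thick and 223 mm deep, spanning the full gap between the sides. The bottom shelf rests on the floor (its underside at z = 0) and the clear gap between one shelf's top and the next shelf's underside is 275 mm.


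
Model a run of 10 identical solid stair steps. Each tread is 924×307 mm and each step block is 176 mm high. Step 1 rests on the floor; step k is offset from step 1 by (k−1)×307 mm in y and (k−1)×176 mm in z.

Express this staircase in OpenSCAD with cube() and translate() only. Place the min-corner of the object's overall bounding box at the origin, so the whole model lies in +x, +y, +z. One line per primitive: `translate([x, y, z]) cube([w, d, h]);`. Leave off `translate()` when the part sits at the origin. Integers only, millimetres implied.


cube([924, 307, 176]);
translate([0, 307, 176]) cube([924, 307, 176]);
translate([0, 614, 352]) cube([924, 307, 176]);
translate([0, 921, 528]) cube([924, 307, 176]);
translate([0, 1228, 704]) cube([924, 307, 176]);
translate([0, 1535, 880]) cube([924, 307, 176]);
translate([0, 1842, 1056]) cube([924, 307, 176]);
translate([0, 2149, 1232]) cube([924, 307, 176]);
translate([0, 2456, 1408]) cube([924, 307, 176]);
translate([0, 2763, 1584]) cube([924, 307, 176]);


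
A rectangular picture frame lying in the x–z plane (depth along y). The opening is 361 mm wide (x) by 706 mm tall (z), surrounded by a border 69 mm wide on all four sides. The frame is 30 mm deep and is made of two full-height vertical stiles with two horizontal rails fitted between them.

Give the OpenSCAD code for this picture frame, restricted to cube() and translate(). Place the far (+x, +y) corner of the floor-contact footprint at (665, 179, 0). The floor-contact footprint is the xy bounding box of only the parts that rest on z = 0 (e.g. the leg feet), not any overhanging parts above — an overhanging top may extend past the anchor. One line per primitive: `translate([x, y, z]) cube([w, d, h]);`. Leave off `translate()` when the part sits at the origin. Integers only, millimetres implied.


translate([166, 149, 0]) cube([69, 30, 844]);
translate([596, 149, 0]) cube([69, 30, 844]);
translate([235, 149, 0]) cube([361, 30, 69]);
translate([235, 149, 775]) cube([361, 30, 69]);


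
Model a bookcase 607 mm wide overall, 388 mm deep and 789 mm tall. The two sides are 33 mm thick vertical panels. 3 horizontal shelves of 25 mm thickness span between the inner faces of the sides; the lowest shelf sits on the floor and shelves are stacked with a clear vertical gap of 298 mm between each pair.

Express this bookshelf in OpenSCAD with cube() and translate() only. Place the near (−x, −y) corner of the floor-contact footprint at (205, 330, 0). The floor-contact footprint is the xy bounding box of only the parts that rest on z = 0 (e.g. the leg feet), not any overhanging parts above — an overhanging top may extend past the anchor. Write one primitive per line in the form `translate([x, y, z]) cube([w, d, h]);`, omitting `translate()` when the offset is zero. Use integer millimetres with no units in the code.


translate([205, 330, 0]) cube([33, 388, 789]);
translate([779, 330, 0]) cube([33, 388, 789]);
translate([238, 330, 0]) cube([541, 388, 25]);
translate([238, 330, 323]) cube([541, 388, 25]);
translate([238, 330, 646]) cube([541, 388, 25]);


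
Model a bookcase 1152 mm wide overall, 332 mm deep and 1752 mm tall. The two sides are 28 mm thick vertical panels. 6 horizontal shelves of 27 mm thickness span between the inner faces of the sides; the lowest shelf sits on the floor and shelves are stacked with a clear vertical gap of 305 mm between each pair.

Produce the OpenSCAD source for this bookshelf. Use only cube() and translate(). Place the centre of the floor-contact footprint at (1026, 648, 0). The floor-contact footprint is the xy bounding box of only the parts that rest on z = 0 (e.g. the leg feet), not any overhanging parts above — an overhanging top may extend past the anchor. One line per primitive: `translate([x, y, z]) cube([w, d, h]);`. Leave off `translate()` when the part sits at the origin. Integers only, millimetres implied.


translate([450, 482, 0]) cube([28, 332, 1752]);
translate([1574, 482, 0]) cube([28, 332, 1752]);
translate([478, 482, 0]) cube([1096, 332, 27]);
translate([478, 482, 332]) cube([1096, 332, 27]);
translate([478, 482, 664]) cube([1096, 332, 27]);
translate([478, 482, 996]) cube([1096, 332, 27]);
translate([478, 482, 1328]) cube([1096, 332, 27]);
translate([478, 482, 1660]) cube([1096, 332, 27]);
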